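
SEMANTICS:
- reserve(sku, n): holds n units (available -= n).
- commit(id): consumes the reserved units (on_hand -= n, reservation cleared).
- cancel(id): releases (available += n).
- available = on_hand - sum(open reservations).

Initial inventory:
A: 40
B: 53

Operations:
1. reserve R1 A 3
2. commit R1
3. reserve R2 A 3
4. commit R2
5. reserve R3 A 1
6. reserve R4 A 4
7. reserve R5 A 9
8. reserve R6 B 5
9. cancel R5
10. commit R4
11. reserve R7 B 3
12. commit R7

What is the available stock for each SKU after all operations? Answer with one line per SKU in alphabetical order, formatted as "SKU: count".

Step 1: reserve R1 A 3 -> on_hand[A=40 B=53] avail[A=37 B=53] open={R1}
Step 2: commit R1 -> on_hand[A=37 B=53] avail[A=37 B=53] open={}
Step 3: reserve R2 A 3 -> on_hand[A=37 B=53] avail[A=34 B=53] open={R2}
Step 4: commit R2 -> on_hand[A=34 B=53] avail[A=34 B=53] open={}
Step 5: reserve R3 A 1 -> on_hand[A=34 B=53] avail[A=33 B=53] open={R3}
Step 6: reserve R4 A 4 -> on_hand[A=34 B=53] avail[A=29 B=53] open={R3,R4}
Step 7: reserve R5 A 9 -> on_hand[A=34 B=53] avail[A=20 B=53] open={R3,R4,R5}
Step 8: reserve R6 B 5 -> on_hand[A=34 B=53] avail[A=20 B=48] open={R3,R4,R5,R6}
Step 9: cancel R5 -> on_hand[A=34 B=53] avail[A=29 B=48] open={R3,R4,R6}
Step 10: commit R4 -> on_hand[A=30 B=53] avail[A=29 B=48] open={R3,R6}
Step 11: reserve R7 B 3 -> on_hand[A=30 B=53] avail[A=29 B=45] open={R3,R6,R7}
Step 12: commit R7 -> on_hand[A=30 B=50] avail[A=29 B=45] open={R3,R6}

Answer: A: 29
B: 45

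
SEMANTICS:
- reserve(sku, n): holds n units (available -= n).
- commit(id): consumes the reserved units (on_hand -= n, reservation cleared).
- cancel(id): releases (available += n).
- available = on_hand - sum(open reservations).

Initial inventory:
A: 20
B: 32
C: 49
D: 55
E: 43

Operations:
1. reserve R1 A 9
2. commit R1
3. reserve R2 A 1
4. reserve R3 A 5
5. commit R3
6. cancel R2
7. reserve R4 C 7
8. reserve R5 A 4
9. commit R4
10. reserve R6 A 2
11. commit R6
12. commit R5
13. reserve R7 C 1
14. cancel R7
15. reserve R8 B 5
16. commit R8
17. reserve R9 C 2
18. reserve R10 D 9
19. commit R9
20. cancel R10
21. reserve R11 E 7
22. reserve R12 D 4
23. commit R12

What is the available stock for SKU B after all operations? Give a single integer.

Step 1: reserve R1 A 9 -> on_hand[A=20 B=32 C=49 D=55 E=43] avail[A=11 B=32 C=49 D=55 E=43] open={R1}
Step 2: commit R1 -> on_hand[A=11 B=32 C=49 D=55 E=43] avail[A=11 B=32 C=49 D=55 E=43] open={}
Step 3: reserve R2 A 1 -> on_hand[A=11 B=32 C=49 D=55 E=43] avail[A=10 B=32 C=49 D=55 E=43] open={R2}
Step 4: reserve R3 A 5 -> on_hand[A=11 B=32 C=49 D=55 E=43] avail[A=5 B=32 C=49 D=55 E=43] open={R2,R3}
Step 5: commit R3 -> on_hand[A=6 B=32 C=49 D=55 E=43] avail[A=5 B=32 C=49 D=55 E=43] open={R2}
Step 6: cancel R2 -> on_hand[A=6 B=32 C=49 D=55 E=43] avail[A=6 B=32 C=49 D=55 E=43] open={}
Step 7: reserve R4 C 7 -> on_hand[A=6 B=32 C=49 D=55 E=43] avail[A=6 B=32 C=42 D=55 E=43] open={R4}
Step 8: reserve R5 A 4 -> on_hand[A=6 B=32 C=49 D=55 E=43] avail[A=2 B=32 C=42 D=55 E=43] open={R4,R5}
Step 9: commit R4 -> on_hand[A=6 B=32 C=42 D=55 E=43] avail[A=2 B=32 C=42 D=55 E=43] open={R5}
Step 10: reserve R6 A 2 -> on_hand[A=6 B=32 C=42 D=55 E=43] avail[A=0 B=32 C=42 D=55 E=43] open={R5,R6}
Step 11: commit R6 -> on_hand[A=4 B=32 C=42 D=55 E=43] avail[A=0 B=32 C=42 D=55 E=43] open={R5}
Step 12: commit R5 -> on_hand[A=0 B=32 C=42 D=55 E=43] avail[A=0 B=32 C=42 D=55 E=43] open={}
Step 13: reserve R7 C 1 -> on_hand[A=0 B=32 C=42 D=55 E=43] avail[A=0 B=32 C=41 D=55 E=43] open={R7}
Step 14: cancel R7 -> on_hand[A=0 B=32 C=42 D=55 E=43] avail[A=0 B=32 C=42 D=55 E=43] open={}
Step 15: reserve R8 B 5 -> on_hand[A=0 B=32 C=42 D=55 E=43] avail[A=0 B=27 C=42 D=55 E=43] open={R8}
Step 16: commit R8 -> on_hand[A=0 B=27 C=42 D=55 E=43] avail[A=0 B=27 C=42 D=55 E=43] open={}
Step 17: reserve R9 C 2 -> on_hand[A=0 B=27 C=42 D=55 E=43] avail[A=0 B=27 C=40 D=55 E=43] open={R9}
Step 18: reserve R10 D 9 -> on_hand[A=0 B=27 C=42 D=55 E=43] avail[A=0 B=27 C=40 D=46 E=43] open={R10,R9}
Step 19: commit R9 -> on_hand[A=0 B=27 C=40 D=55 E=43] avail[A=0 B=27 C=40 D=46 E=43] open={R10}
Step 20: cancel R10 -> on_hand[A=0 B=27 C=40 D=55 E=43] avail[A=0 B=27 C=40 D=55 E=43] open={}
Step 21: reserve R11 E 7 -> on_hand[A=0 B=27 C=40 D=55 E=43] avail[A=0 B=27 C=40 D=55 E=36] open={R11}
Step 22: reserve R12 D 4 -> on_hand[A=0 B=27 C=40 D=55 E=43] avail[A=0 B=27 C=40 D=51 E=36] open={R11,R12}
Step 23: commit R12 -> on_hand[A=0 B=27 C=40 D=51 E=43] avail[A=0 B=27 C=40 D=51 E=36] open={R11}
Final available[B] = 27

Answer: 27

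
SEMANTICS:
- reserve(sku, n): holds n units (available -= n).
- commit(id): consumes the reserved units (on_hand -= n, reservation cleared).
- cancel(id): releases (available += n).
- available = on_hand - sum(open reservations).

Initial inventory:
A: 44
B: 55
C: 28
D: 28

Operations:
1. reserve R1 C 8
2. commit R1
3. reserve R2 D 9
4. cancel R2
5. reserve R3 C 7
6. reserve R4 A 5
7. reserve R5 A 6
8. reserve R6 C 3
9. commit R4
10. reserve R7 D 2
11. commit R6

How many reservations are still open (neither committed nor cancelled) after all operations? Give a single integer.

Step 1: reserve R1 C 8 -> on_hand[A=44 B=55 C=28 D=28] avail[A=44 B=55 C=20 D=28] open={R1}
Step 2: commit R1 -> on_hand[A=44 B=55 C=20 D=28] avail[A=44 B=55 C=20 D=28] open={}
Step 3: reserve R2 D 9 -> on_hand[A=44 B=55 C=20 D=28] avail[A=44 B=55 C=20 D=19] open={R2}
Step 4: cancel R2 -> on_hand[A=44 B=55 C=20 D=28] avail[A=44 B=55 C=20 D=28] open={}
Step 5: reserve R3 C 7 -> on_hand[A=44 B=55 C=20 D=28] avail[A=44 B=55 C=13 D=28] open={R3}
Step 6: reserve R4 A 5 -> on_hand[A=44 B=55 C=20 D=28] avail[A=39 B=55 C=13 D=28] open={R3,R4}
Step 7: reserve R5 A 6 -> on_hand[A=44 B=55 C=20 D=28] avail[A=33 B=55 C=13 D=28] open={R3,R4,R5}
Step 8: reserve R6 C 3 -> on_hand[A=44 B=55 C=20 D=28] avail[A=33 B=55 C=10 D=28] open={R3,R4,R5,R6}
Step 9: commit R4 -> on_hand[A=39 B=55 C=20 D=28] avail[A=33 B=55 C=10 D=28] open={R3,R5,R6}
Step 10: reserve R7 D 2 -> on_hand[A=39 B=55 C=20 D=28] avail[A=33 B=55 C=10 D=26] open={R3,R5,R6,R7}
Step 11: commit R6 -> on_hand[A=39 B=55 C=17 D=28] avail[A=33 B=55 C=10 D=26] open={R3,R5,R7}
Open reservations: ['R3', 'R5', 'R7'] -> 3

Answer: 3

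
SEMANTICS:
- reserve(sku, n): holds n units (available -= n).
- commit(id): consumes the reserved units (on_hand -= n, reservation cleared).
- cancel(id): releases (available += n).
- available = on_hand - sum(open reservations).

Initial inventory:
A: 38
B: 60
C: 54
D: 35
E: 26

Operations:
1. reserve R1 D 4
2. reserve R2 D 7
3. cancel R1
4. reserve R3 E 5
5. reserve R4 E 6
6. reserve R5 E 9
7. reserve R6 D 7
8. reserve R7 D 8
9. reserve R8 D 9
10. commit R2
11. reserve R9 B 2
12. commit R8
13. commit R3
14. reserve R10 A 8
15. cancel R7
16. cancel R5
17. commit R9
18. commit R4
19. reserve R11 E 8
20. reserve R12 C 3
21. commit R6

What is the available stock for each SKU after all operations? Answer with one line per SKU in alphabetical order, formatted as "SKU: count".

Answer: A: 30
B: 58
C: 51
D: 12
E: 7

Derivation:
Step 1: reserve R1 D 4 -> on_hand[A=38 B=60 C=54 D=35 E=26] avail[A=38 B=60 C=54 D=31 E=26] open={R1}
Step 2: reserve R2 D 7 -> on_hand[A=38 B=60 C=54 D=35 E=26] avail[A=38 B=60 C=54 D=24 E=26] open={R1,R2}
Step 3: cancel R1 -> on_hand[A=38 B=60 C=54 D=35 E=26] avail[A=38 B=60 C=54 D=28 E=26] open={R2}
Step 4: reserve R3 E 5 -> on_hand[A=38 B=60 C=54 D=35 E=26] avail[A=38 B=60 C=54 D=28 E=21] open={R2,R3}
Step 5: reserve R4 E 6 -> on_hand[A=38 B=60 C=54 D=35 E=26] avail[A=38 B=60 C=54 D=28 E=15] open={R2,R3,R4}
Step 6: reserve R5 E 9 -> on_hand[A=38 B=60 C=54 D=35 E=26] avail[A=38 B=60 C=54 D=28 E=6] open={R2,R3,R4,R5}
Step 7: reserve R6 D 7 -> on_hand[A=38 B=60 C=54 D=35 E=26] avail[A=38 B=60 C=54 D=21 E=6] open={R2,R3,R4,R5,R6}
Step 8: reserve R7 D 8 -> on_hand[A=38 B=60 C=54 D=35 E=26] avail[A=38 B=60 C=54 D=13 E=6] open={R2,R3,R4,R5,R6,R7}
Step 9: reserve R8 D 9 -> on_hand[A=38 B=60 C=54 D=35 E=26] avail[A=38 B=60 C=54 D=4 E=6] open={R2,R3,R4,R5,R6,R7,R8}
Step 10: commit R2 -> on_hand[A=38 B=60 C=54 D=28 E=26] avail[A=38 B=60 C=54 D=4 E=6] open={R3,R4,R5,R6,R7,R8}
Step 11: reserve R9 B 2 -> on_hand[A=38 B=60 C=54 D=28 E=26] avail[A=38 B=58 C=54 D=4 E=6] open={R3,R4,R5,R6,R7,R8,R9}
Step 12: commit R8 -> on_hand[A=38 B=60 C=54 D=19 E=26] avail[A=38 B=58 C=54 D=4 E=6] open={R3,R4,R5,R6,R7,R9}
Step 13: commit R3 -> on_hand[A=38 B=60 C=54 D=19 E=21] avail[A=38 B=58 C=54 D=4 E=6] open={R4,R5,R6,R7,R9}
Step 14: reserve R10 A 8 -> on_hand[A=38 B=60 C=54 D=19 E=21] avail[A=30 B=58 C=54 D=4 E=6] open={R10,R4,R5,R6,R7,R9}
Step 15: cancel R7 -> on_hand[A=38 B=60 C=54 D=19 E=21] avail[A=30 B=58 C=54 D=12 E=6] open={R10,R4,R5,R6,R9}
Step 16: cancel R5 -> on_hand[A=38 B=60 C=54 D=19 E=21] avail[A=30 B=58 C=54 D=12 E=15] open={R10,R4,R6,R9}
Step 17: commit R9 -> on_hand[A=38 B=58 C=54 D=19 E=21] avail[A=30 B=58 C=54 D=12 E=15] open={R10,R4,R6}
Step 18: commit R4 -> on_hand[A=38 B=58 C=54 D=19 E=15] avail[A=30 B=58 C=54 D=12 E=15] open={R10,R6}
Step 19: reserve R11 E 8 -> on_hand[A=38 B=58 C=54 D=19 E=15] avail[A=30 B=58 C=54 D=12 E=7] open={R10,R11,R6}
Step 20: reserve R12 C 3 -> on_hand[A=38 B=58 C=54 D=19 E=15] avail[A=30 B=58 C=51 D=12 E=7] open={R10,R11,R12,R6}
Step 21: commit R6 -> on_hand[A=38 B=58 C=54 D=12 E=15] avail[A=30 B=58 C=51 D=12 E=7] open={R10,R11,R12}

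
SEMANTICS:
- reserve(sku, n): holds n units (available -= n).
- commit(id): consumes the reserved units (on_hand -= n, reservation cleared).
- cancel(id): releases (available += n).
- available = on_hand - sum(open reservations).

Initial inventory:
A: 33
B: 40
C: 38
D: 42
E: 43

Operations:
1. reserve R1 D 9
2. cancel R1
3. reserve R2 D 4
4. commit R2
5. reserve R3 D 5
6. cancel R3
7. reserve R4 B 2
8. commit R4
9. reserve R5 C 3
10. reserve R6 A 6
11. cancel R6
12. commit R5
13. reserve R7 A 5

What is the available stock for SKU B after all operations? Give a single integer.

Answer: 38

Derivation:
Step 1: reserve R1 D 9 -> on_hand[A=33 B=40 C=38 D=42 E=43] avail[A=33 B=40 C=38 D=33 E=43] open={R1}
Step 2: cancel R1 -> on_hand[A=33 B=40 C=38 D=42 E=43] avail[A=33 B=40 C=38 D=42 E=43] open={}
Step 3: reserve R2 D 4 -> on_hand[A=33 B=40 C=38 D=42 E=43] avail[A=33 B=40 C=38 D=38 E=43] open={R2}
Step 4: commit R2 -> on_hand[A=33 B=40 C=38 D=38 E=43] avail[A=33 B=40 C=38 D=38 E=43] open={}
Step 5: reserve R3 D 5 -> on_hand[A=33 B=40 C=38 D=38 E=43] avail[A=33 B=40 C=38 D=33 E=43] open={R3}
Step 6: cancel R3 -> on_hand[A=33 B=40 C=38 D=38 E=43] avail[A=33 B=40 C=38 D=38 E=43] open={}
Step 7: reserve R4 B 2 -> on_hand[A=33 B=40 C=38 D=38 E=43] avail[A=33 B=38 C=38 D=38 E=43] open={R4}
Step 8: commit R4 -> on_hand[A=33 B=38 C=38 D=38 E=43] avail[A=33 B=38 C=38 D=38 E=43] open={}
Step 9: reserve R5 C 3 -> on_hand[A=33 B=38 C=38 D=38 E=43] avail[A=33 B=38 C=35 D=38 E=43] open={R5}
Step 10: reserve R6 A 6 -> on_hand[A=33 B=38 C=38 D=38 E=43] avail[A=27 B=38 C=35 D=38 E=43] open={R5,R6}
Step 11: cancel R6 -> on_hand[A=33 B=38 C=38 D=38 E=43] avail[A=33 B=38 C=35 D=38 E=43] open={R5}
Step 12: commit R5 -> on_hand[A=33 B=38 C=35 D=38 E=43] avail[A=33 B=38 C=35 D=38 E=43] open={}
Step 13: reserve R7 A 5 -> on_hand[A=33 B=38 C=35 D=38 E=43] avail[A=28 B=38 C=35 D=38 E=43] open={R7}
Final available[B] = 38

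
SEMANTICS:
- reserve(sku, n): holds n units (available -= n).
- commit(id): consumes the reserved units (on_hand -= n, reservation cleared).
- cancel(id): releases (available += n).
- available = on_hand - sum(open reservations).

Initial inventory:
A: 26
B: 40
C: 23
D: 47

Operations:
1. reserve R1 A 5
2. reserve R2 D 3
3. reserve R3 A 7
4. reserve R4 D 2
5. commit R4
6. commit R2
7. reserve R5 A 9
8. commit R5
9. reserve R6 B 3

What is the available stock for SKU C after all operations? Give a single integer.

Step 1: reserve R1 A 5 -> on_hand[A=26 B=40 C=23 D=47] avail[A=21 B=40 C=23 D=47] open={R1}
Step 2: reserve R2 D 3 -> on_hand[A=26 B=40 C=23 D=47] avail[A=21 B=40 C=23 D=44] open={R1,R2}
Step 3: reserve R3 A 7 -> on_hand[A=26 B=40 C=23 D=47] avail[A=14 B=40 C=23 D=44] open={R1,R2,R3}
Step 4: reserve R4 D 2 -> on_hand[A=26 B=40 C=23 D=47] avail[A=14 B=40 C=23 D=42] open={R1,R2,R3,R4}
Step 5: commit R4 -> on_hand[A=26 B=40 C=23 D=45] avail[A=14 B=40 C=23 D=42] open={R1,R2,R3}
Step 6: commit R2 -> on_hand[A=26 B=40 C=23 D=42] avail[A=14 B=40 C=23 D=42] open={R1,R3}
Step 7: reserve R5 A 9 -> on_hand[A=26 B=40 C=23 D=42] avail[A=5 B=40 C=23 D=42] open={R1,R3,R5}
Step 8: commit R5 -> on_hand[A=17 B=40 C=23 D=42] avail[A=5 B=40 C=23 D=42] open={R1,R3}
Step 9: reserve R6 B 3 -> on_hand[A=17 B=40 C=23 D=42] avail[A=5 B=37 C=23 D=42] open={R1,R3,R6}
Final available[C] = 23

Answer: 23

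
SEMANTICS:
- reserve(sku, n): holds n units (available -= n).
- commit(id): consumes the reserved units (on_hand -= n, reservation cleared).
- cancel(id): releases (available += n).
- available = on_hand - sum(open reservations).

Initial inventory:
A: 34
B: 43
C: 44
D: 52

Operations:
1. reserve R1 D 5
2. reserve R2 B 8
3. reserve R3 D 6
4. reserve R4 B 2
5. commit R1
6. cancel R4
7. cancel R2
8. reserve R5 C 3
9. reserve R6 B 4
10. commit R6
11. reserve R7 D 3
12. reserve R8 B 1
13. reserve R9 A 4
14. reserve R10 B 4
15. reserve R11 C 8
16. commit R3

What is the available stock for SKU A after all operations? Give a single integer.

Step 1: reserve R1 D 5 -> on_hand[A=34 B=43 C=44 D=52] avail[A=34 B=43 C=44 D=47] open={R1}
Step 2: reserve R2 B 8 -> on_hand[A=34 B=43 C=44 D=52] avail[A=34 B=35 C=44 D=47] open={R1,R2}
Step 3: reserve R3 D 6 -> on_hand[A=34 B=43 C=44 D=52] avail[A=34 B=35 C=44 D=41] open={R1,R2,R3}
Step 4: reserve R4 B 2 -> on_hand[A=34 B=43 C=44 D=52] avail[A=34 B=33 C=44 D=41] open={R1,R2,R3,R4}
Step 5: commit R1 -> on_hand[A=34 B=43 C=44 D=47] avail[A=34 B=33 C=44 D=41] open={R2,R3,R4}
Step 6: cancel R4 -> on_hand[A=34 B=43 C=44 D=47] avail[A=34 B=35 C=44 D=41] open={R2,R3}
Step 7: cancel R2 -> on_hand[A=34 B=43 C=44 D=47] avail[A=34 B=43 C=44 D=41] open={R3}
Step 8: reserve R5 C 3 -> on_hand[A=34 B=43 C=44 D=47] avail[A=34 B=43 C=41 D=41] open={R3,R5}
Step 9: reserve R6 B 4 -> on_hand[A=34 B=43 C=44 D=47] avail[A=34 B=39 C=41 D=41] open={R3,R5,R6}
Step 10: commit R6 -> on_hand[A=34 B=39 C=44 D=47] avail[A=34 B=39 C=41 D=41] open={R3,R5}
Step 11: reserve R7 D 3 -> on_hand[A=34 B=39 C=44 D=47] avail[A=34 B=39 C=41 D=38] open={R3,R5,R7}
Step 12: reserve R8 B 1 -> on_hand[A=34 B=39 C=44 D=47] avail[A=34 B=38 C=41 D=38] open={R3,R5,R7,R8}
Step 13: reserve R9 A 4 -> on_hand[A=34 B=39 C=44 D=47] avail[A=30 B=38 C=41 D=38] open={R3,R5,R7,R8,R9}
Step 14: reserve R10 B 4 -> on_hand[A=34 B=39 C=44 D=47] avail[A=30 B=34 C=41 D=38] open={R10,R3,R5,R7,R8,R9}
Step 15: reserve R11 C 8 -> on_hand[A=34 B=39 C=44 D=47] avail[A=30 B=34 C=33 D=38] open={R10,R11,R3,R5,R7,R8,R9}
Step 16: commit R3 -> on_hand[A=34 B=39 C=44 D=41] avail[A=30 B=34 C=33 D=38] open={R10,R11,R5,R7,R8,R9}
Final available[A] = 30

Answer: 30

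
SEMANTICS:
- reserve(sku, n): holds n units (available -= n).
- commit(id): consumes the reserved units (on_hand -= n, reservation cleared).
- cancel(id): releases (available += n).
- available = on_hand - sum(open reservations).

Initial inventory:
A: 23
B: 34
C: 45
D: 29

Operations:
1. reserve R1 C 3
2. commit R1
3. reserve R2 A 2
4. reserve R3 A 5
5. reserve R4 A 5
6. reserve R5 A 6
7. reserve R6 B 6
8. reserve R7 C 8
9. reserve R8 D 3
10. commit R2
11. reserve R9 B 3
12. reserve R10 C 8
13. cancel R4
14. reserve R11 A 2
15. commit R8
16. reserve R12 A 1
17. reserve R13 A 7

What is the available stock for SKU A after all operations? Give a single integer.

Answer: 0

Derivation:
Step 1: reserve R1 C 3 -> on_hand[A=23 B=34 C=45 D=29] avail[A=23 B=34 C=42 D=29] open={R1}
Step 2: commit R1 -> on_hand[A=23 B=34 C=42 D=29] avail[A=23 B=34 C=42 D=29] open={}
Step 3: reserve R2 A 2 -> on_hand[A=23 B=34 C=42 D=29] avail[A=21 B=34 C=42 D=29] open={R2}
Step 4: reserve R3 A 5 -> on_hand[A=23 B=34 C=42 D=29] avail[A=16 B=34 C=42 D=29] open={R2,R3}
Step 5: reserve R4 A 5 -> on_hand[A=23 B=34 C=42 D=29] avail[A=11 B=34 C=42 D=29] open={R2,R3,R4}
Step 6: reserve R5 A 6 -> on_hand[A=23 B=34 C=42 D=29] avail[A=5 B=34 C=42 D=29] open={R2,R3,R4,R5}
Step 7: reserve R6 B 6 -> on_hand[A=23 B=34 C=42 D=29] avail[A=5 B=28 C=42 D=29] open={R2,R3,R4,R5,R6}
Step 8: reserve R7 C 8 -> on_hand[A=23 B=34 C=42 D=29] avail[A=5 B=28 C=34 D=29] open={R2,R3,R4,R5,R6,R7}
Step 9: reserve R8 D 3 -> on_hand[A=23 B=34 C=42 D=29] avail[A=5 B=28 C=34 D=26] open={R2,R3,R4,R5,R6,R7,R8}
Step 10: commit R2 -> on_hand[A=21 B=34 C=42 D=29] avail[A=5 B=28 C=34 D=26] open={R3,R4,R5,R6,R7,R8}
Step 11: reserve R9 B 3 -> on_hand[A=21 B=34 C=42 D=29] avail[A=5 B=25 C=34 D=26] open={R3,R4,R5,R6,R7,R8,R9}
Step 12: reserve R10 C 8 -> on_hand[A=21 B=34 C=42 D=29] avail[A=5 B=25 C=26 D=26] open={R10,R3,R4,R5,R6,R7,R8,R9}
Step 13: cancel R4 -> on_hand[A=21 B=34 C=42 D=29] avail[A=10 B=25 C=26 D=26] open={R10,R3,R5,R6,R7,R8,R9}
Step 14: reserve R11 A 2 -> on_hand[A=21 B=34 C=42 D=29] avail[A=8 B=25 C=26 D=26] open={R10,R11,R3,R5,R6,R7,R8,R9}
Step 15: commit R8 -> on_hand[A=21 B=34 C=42 D=26] avail[A=8 B=25 C=26 D=26] open={R10,R11,R3,R5,R6,R7,R9}
Step 16: reserve R12 A 1 -> on_hand[A=21 B=34 C=42 D=26] avail[A=7 B=25 C=26 D=26] open={R10,R11,R12,R3,R5,R6,R7,R9}
Step 17: reserve R13 A 7 -> on_hand[A=21 B=34 C=42 D=26] avail[A=0 B=25 C=26 D=26] open={R10,R11,R12,R13,R3,R5,R6,R7,R9}
Final available[A] = 0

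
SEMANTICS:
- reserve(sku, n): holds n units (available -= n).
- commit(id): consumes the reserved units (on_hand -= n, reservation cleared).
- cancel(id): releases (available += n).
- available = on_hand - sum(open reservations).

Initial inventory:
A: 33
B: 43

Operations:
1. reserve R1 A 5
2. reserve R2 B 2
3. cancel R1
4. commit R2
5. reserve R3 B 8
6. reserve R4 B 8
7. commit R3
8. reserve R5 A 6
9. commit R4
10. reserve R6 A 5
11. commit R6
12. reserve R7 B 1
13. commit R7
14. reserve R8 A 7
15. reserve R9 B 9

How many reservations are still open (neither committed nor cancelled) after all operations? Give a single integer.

Step 1: reserve R1 A 5 -> on_hand[A=33 B=43] avail[A=28 B=43] open={R1}
Step 2: reserve R2 B 2 -> on_hand[A=33 B=43] avail[A=28 B=41] open={R1,R2}
Step 3: cancel R1 -> on_hand[A=33 B=43] avail[A=33 B=41] open={R2}
Step 4: commit R2 -> on_hand[A=33 B=41] avail[A=33 B=41] open={}
Step 5: reserve R3 B 8 -> on_hand[A=33 B=41] avail[A=33 B=33] open={R3}
Step 6: reserve R4 B 8 -> on_hand[A=33 B=41] avail[A=33 B=25] open={R3,R4}
Step 7: commit R3 -> on_hand[A=33 B=33] avail[A=33 B=25] open={R4}
Step 8: reserve R5 A 6 -> on_hand[A=33 B=33] avail[A=27 B=25] open={R4,R5}
Step 9: commit R4 -> on_hand[A=33 B=25] avail[A=27 B=25] open={R5}
Step 10: reserve R6 A 5 -> on_hand[A=33 B=25] avail[A=22 B=25] open={R5,R6}
Step 11: commit R6 -> on_hand[A=28 B=25] avail[A=22 B=25] open={R5}
Step 12: reserve R7 B 1 -> on_hand[A=28 B=25] avail[A=22 B=24] open={R5,R7}
Step 13: commit R7 -> on_hand[A=28 B=24] avail[A=22 B=24] open={R5}
Step 14: reserve R8 A 7 -> on_hand[A=28 B=24] avail[A=15 B=24] open={R5,R8}
Step 15: reserve R9 B 9 -> on_hand[A=28 B=24] avail[A=15 B=15] open={R5,R8,R9}
Open reservations: ['R5', 'R8', 'R9'] -> 3

Answer: 3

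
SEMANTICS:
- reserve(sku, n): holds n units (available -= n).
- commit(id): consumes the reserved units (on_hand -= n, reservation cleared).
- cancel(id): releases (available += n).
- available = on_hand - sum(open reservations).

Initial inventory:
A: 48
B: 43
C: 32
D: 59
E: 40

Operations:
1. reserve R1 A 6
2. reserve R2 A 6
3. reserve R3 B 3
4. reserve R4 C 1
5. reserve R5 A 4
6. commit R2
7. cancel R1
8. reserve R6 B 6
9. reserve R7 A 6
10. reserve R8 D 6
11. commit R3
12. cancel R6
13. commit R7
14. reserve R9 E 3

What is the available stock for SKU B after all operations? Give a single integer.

Step 1: reserve R1 A 6 -> on_hand[A=48 B=43 C=32 D=59 E=40] avail[A=42 B=43 C=32 D=59 E=40] open={R1}
Step 2: reserve R2 A 6 -> on_hand[A=48 B=43 C=32 D=59 E=40] avail[A=36 B=43 C=32 D=59 E=40] open={R1,R2}
Step 3: reserve R3 B 3 -> on_hand[A=48 B=43 C=32 D=59 E=40] avail[A=36 B=40 C=32 D=59 E=40] open={R1,R2,R3}
Step 4: reserve R4 C 1 -> on_hand[A=48 B=43 C=32 D=59 E=40] avail[A=36 B=40 C=31 D=59 E=40] open={R1,R2,R3,R4}
Step 5: reserve R5 A 4 -> on_hand[A=48 B=43 C=32 D=59 E=40] avail[A=32 B=40 C=31 D=59 E=40] open={R1,R2,R3,R4,R5}
Step 6: commit R2 -> on_hand[A=42 B=43 C=32 D=59 E=40] avail[A=32 B=40 C=31 D=59 E=40] open={R1,R3,R4,R5}
Step 7: cancel R1 -> on_hand[A=42 B=43 C=32 D=59 E=40] avail[A=38 B=40 C=31 D=59 E=40] open={R3,R4,R5}
Step 8: reserve R6 B 6 -> on_hand[A=42 B=43 C=32 D=59 E=40] avail[A=38 B=34 C=31 D=59 E=40] open={R3,R4,R5,R6}
Step 9: reserve R7 A 6 -> on_hand[A=42 B=43 C=32 D=59 E=40] avail[A=32 B=34 C=31 D=59 E=40] open={R3,R4,R5,R6,R7}
Step 10: reserve R8 D 6 -> on_hand[A=42 B=43 C=32 D=59 E=40] avail[A=32 B=34 C=31 D=53 E=40] open={R3,R4,R5,R6,R7,R8}
Step 11: commit R3 -> on_hand[A=42 B=40 C=32 D=59 E=40] avail[A=32 B=34 C=31 D=53 E=40] open={R4,R5,R6,R7,R8}
Step 12: cancel R6 -> on_hand[A=42 B=40 C=32 D=59 E=40] avail[A=32 B=40 C=31 D=53 E=40] open={R4,R5,R7,R8}
Step 13: commit R7 -> on_hand[A=36 B=40 C=32 D=59 E=40] avail[A=32 B=40 C=31 D=53 E=40] open={R4,R5,R8}
Step 14: reserve R9 E 3 -> on_hand[A=36 B=40 C=32 D=59 E=40] avail[A=32 B=40 C=31 D=53 E=37] open={R4,R5,R8,R9}
Final available[B] = 40

Answer: 40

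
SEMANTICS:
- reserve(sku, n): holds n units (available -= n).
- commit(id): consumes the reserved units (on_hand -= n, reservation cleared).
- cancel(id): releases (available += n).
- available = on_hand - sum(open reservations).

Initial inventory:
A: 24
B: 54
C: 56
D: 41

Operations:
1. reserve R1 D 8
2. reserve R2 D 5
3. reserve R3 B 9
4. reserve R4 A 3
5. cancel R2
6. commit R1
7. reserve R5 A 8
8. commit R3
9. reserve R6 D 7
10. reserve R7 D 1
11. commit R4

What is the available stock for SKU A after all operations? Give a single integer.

Step 1: reserve R1 D 8 -> on_hand[A=24 B=54 C=56 D=41] avail[A=24 B=54 C=56 D=33] open={R1}
Step 2: reserve R2 D 5 -> on_hand[A=24 B=54 C=56 D=41] avail[A=24 B=54 C=56 D=28] open={R1,R2}
Step 3: reserve R3 B 9 -> on_hand[A=24 B=54 C=56 D=41] avail[A=24 B=45 C=56 D=28] open={R1,R2,R3}
Step 4: reserve R4 A 3 -> on_hand[A=24 B=54 C=56 D=41] avail[A=21 B=45 C=56 D=28] open={R1,R2,R3,R4}
Step 5: cancel R2 -> on_hand[A=24 B=54 C=56 D=41] avail[A=21 B=45 C=56 D=33] open={R1,R3,R4}
Step 6: commit R1 -> on_hand[A=24 B=54 C=56 D=33] avail[A=21 B=45 C=56 D=33] open={R3,R4}
Step 7: reserve R5 A 8 -> on_hand[A=24 B=54 C=56 D=33] avail[A=13 B=45 C=56 D=33] open={R3,R4,R5}
Step 8: commit R3 -> on_hand[A=24 B=45 C=56 D=33] avail[A=13 B=45 C=56 D=33] open={R4,R5}
Step 9: reserve R6 D 7 -> on_hand[A=24 B=45 C=56 D=33] avail[A=13 B=45 C=56 D=26] open={R4,R5,R6}
Step 10: reserve R7 D 1 -> on_hand[A=24 B=45 C=56 D=33] avail[A=13 B=45 C=56 D=25] open={R4,R5,R6,R7}
Step 11: commit R4 -> on_hand[A=21 B=45 C=56 D=33] avail[A=13 B=45 C=56 D=25] open={R5,R6,R7}
Final available[A] = 13

Answer: 13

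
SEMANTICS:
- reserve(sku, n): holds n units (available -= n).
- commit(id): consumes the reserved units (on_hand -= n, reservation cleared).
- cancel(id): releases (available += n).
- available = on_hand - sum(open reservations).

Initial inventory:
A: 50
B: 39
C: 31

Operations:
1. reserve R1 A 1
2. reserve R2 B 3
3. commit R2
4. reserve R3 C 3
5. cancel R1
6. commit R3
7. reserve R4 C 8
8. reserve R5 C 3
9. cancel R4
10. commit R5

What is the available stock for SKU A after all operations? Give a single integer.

Answer: 50

Derivation:
Step 1: reserve R1 A 1 -> on_hand[A=50 B=39 C=31] avail[A=49 B=39 C=31] open={R1}
Step 2: reserve R2 B 3 -> on_hand[A=50 B=39 C=31] avail[A=49 B=36 C=31] open={R1,R2}
Step 3: commit R2 -> on_hand[A=50 B=36 C=31] avail[A=49 B=36 C=31] open={R1}
Step 4: reserve R3 C 3 -> on_hand[A=50 B=36 C=31] avail[A=49 B=36 C=28] open={R1,R3}
Step 5: cancel R1 -> on_hand[A=50 B=36 C=31] avail[A=50 B=36 C=28] open={R3}
Step 6: commit R3 -> on_hand[A=50 B=36 C=28] avail[A=50 B=36 C=28] open={}
Step 7: reserve R4 C 8 -> on_hand[A=50 B=36 C=28] avail[A=50 B=36 C=20] open={R4}
Step 8: reserve R5 C 3 -> on_hand[A=50 B=36 C=28] avail[A=50 B=36 C=17] open={R4,R5}
Step 9: cancel R4 -> on_hand[A=50 B=36 C=28] avail[A=50 B=36 C=25] open={R5}
Step 10: commit R5 -> on_hand[A=50 B=36 C=25] avail[A=50 B=36 C=25] open={}
Final available[A] = 50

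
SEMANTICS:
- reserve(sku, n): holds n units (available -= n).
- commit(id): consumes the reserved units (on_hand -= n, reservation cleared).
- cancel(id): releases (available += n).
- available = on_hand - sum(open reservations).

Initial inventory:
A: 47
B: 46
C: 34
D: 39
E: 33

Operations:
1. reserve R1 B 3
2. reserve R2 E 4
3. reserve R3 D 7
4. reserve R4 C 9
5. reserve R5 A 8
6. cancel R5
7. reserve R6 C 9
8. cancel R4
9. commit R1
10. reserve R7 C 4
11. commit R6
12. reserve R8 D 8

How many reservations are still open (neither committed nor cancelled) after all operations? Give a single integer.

Step 1: reserve R1 B 3 -> on_hand[A=47 B=46 C=34 D=39 E=33] avail[A=47 B=43 C=34 D=39 E=33] open={R1}
Step 2: reserve R2 E 4 -> on_hand[A=47 B=46 C=34 D=39 E=33] avail[A=47 B=43 C=34 D=39 E=29] open={R1,R2}
Step 3: reserve R3 D 7 -> on_hand[A=47 B=46 C=34 D=39 E=33] avail[A=47 B=43 C=34 D=32 E=29] open={R1,R2,R3}
Step 4: reserve R4 C 9 -> on_hand[A=47 B=46 C=34 D=39 E=33] avail[A=47 B=43 C=25 D=32 E=29] open={R1,R2,R3,R4}
Step 5: reserve R5 A 8 -> on_hand[A=47 B=46 C=34 D=39 E=33] avail[A=39 B=43 C=25 D=32 E=29] open={R1,R2,R3,R4,R5}
Step 6: cancel R5 -> on_hand[A=47 B=46 C=34 D=39 E=33] avail[A=47 B=43 C=25 D=32 E=29] open={R1,R2,R3,R4}
Step 7: reserve R6 C 9 -> on_hand[A=47 B=46 C=34 D=39 E=33] avail[A=47 B=43 C=16 D=32 E=29] open={R1,R2,R3,R4,R6}
Step 8: cancel R4 -> on_hand[A=47 B=46 C=34 D=39 E=33] avail[A=47 B=43 C=25 D=32 E=29] open={R1,R2,R3,R6}
Step 9: commit R1 -> on_hand[A=47 B=43 C=34 D=39 E=33] avail[A=47 B=43 C=25 D=32 E=29] open={R2,R3,R6}
Step 10: reserve R7 C 4 -> on_hand[A=47 B=43 C=34 D=39 E=33] avail[A=47 B=43 C=21 D=32 E=29] open={R2,R3,R6,R7}
Step 11: commit R6 -> on_hand[A=47 B=43 C=25 D=39 E=33] avail[A=47 B=43 C=21 D=32 E=29] open={R2,R3,R7}
Step 12: reserve R8 D 8 -> on_hand[A=47 B=43 C=25 D=39 E=33] avail[A=47 B=43 C=21 D=24 E=29] open={R2,R3,R7,R8}
Open reservations: ['R2', 'R3', 'R7', 'R8'] -> 4

Answer: 4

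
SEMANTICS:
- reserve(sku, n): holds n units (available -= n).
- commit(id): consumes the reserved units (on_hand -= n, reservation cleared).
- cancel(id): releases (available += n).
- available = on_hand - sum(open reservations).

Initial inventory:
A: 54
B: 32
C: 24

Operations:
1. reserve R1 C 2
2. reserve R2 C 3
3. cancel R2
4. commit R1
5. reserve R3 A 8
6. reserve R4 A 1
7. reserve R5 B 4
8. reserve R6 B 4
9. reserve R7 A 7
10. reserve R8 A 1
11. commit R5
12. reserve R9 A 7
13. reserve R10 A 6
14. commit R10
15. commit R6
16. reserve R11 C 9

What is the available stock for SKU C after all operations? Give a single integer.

Step 1: reserve R1 C 2 -> on_hand[A=54 B=32 C=24] avail[A=54 B=32 C=22] open={R1}
Step 2: reserve R2 C 3 -> on_hand[A=54 B=32 C=24] avail[A=54 B=32 C=19] open={R1,R2}
Step 3: cancel R2 -> on_hand[A=54 B=32 C=24] avail[A=54 B=32 C=22] open={R1}
Step 4: commit R1 -> on_hand[A=54 B=32 C=22] avail[A=54 B=32 C=22] open={}
Step 5: reserve R3 A 8 -> on_hand[A=54 B=32 C=22] avail[A=46 B=32 C=22] open={R3}
Step 6: reserve R4 A 1 -> on_hand[A=54 B=32 C=22] avail[A=45 B=32 C=22] open={R3,R4}
Step 7: reserve R5 B 4 -> on_hand[A=54 B=32 C=22] avail[A=45 B=28 C=22] open={R3,R4,R5}
Step 8: reserve R6 B 4 -> on_hand[A=54 B=32 C=22] avail[A=45 B=24 C=22] open={R3,R4,R5,R6}
Step 9: reserve R7 A 7 -> on_hand[A=54 B=32 C=22] avail[A=38 B=24 C=22] open={R3,R4,R5,R6,R7}
Step 10: reserve R8 A 1 -> on_hand[A=54 B=32 C=22] avail[A=37 B=24 C=22] open={R3,R4,R5,R6,R7,R8}
Step 11: commit R5 -> on_hand[A=54 B=28 C=22] avail[A=37 B=24 C=22] open={R3,R4,R6,R7,R8}
Step 12: reserve R9 A 7 -> on_hand[A=54 B=28 C=22] avail[A=30 B=24 C=22] open={R3,R4,R6,R7,R8,R9}
Step 13: reserve R10 A 6 -> on_hand[A=54 B=28 C=22] avail[A=24 B=24 C=22] open={R10,R3,R4,R6,R7,R8,R9}
Step 14: commit R10 -> on_hand[A=48 B=28 C=22] avail[A=24 B=24 C=22] open={R3,R4,R6,R7,R8,R9}
Step 15: commit R6 -> on_hand[A=48 B=24 C=22] avail[A=24 B=24 C=22] open={R3,R4,R7,R8,R9}
Step 16: reserve R11 C 9 -> on_hand[A=48 B=24 C=22] avail[A=24 B=24 C=13] open={R11,R3,R4,R7,R8,R9}
Final available[C] = 13

Answer: 13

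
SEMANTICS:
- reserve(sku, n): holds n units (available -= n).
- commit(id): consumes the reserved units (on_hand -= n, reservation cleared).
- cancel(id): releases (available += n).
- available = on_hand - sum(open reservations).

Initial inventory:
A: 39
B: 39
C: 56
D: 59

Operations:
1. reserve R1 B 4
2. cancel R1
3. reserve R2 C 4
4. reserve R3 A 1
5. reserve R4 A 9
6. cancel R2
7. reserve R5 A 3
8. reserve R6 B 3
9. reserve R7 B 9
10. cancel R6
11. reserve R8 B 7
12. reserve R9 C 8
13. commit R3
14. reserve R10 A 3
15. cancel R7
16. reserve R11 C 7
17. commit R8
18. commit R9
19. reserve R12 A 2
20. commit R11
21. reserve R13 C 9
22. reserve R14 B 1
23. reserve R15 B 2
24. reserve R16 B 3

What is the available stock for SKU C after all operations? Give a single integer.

Answer: 32

Derivation:
Step 1: reserve R1 B 4 -> on_hand[A=39 B=39 C=56 D=59] avail[A=39 B=35 C=56 D=59] open={R1}
Step 2: cancel R1 -> on_hand[A=39 B=39 C=56 D=59] avail[A=39 B=39 C=56 D=59] open={}
Step 3: reserve R2 C 4 -> on_hand[A=39 B=39 C=56 D=59] avail[A=39 B=39 C=52 D=59] open={R2}
Step 4: reserve R3 A 1 -> on_hand[A=39 B=39 C=56 D=59] avail[A=38 B=39 C=52 D=59] open={R2,R3}
Step 5: reserve R4 A 9 -> on_hand[A=39 B=39 C=56 D=59] avail[A=29 B=39 C=52 D=59] open={R2,R3,R4}
Step 6: cancel R2 -> on_hand[A=39 B=39 C=56 D=59] avail[A=29 B=39 C=56 D=59] open={R3,R4}
Step 7: reserve R5 A 3 -> on_hand[A=39 B=39 C=56 D=59] avail[A=26 B=39 C=56 D=59] open={R3,R4,R5}
Step 8: reserve R6 B 3 -> on_hand[A=39 B=39 C=56 D=59] avail[A=26 B=36 C=56 D=59] open={R3,R4,R5,R6}
Step 9: reserve R7 B 9 -> on_hand[A=39 B=39 C=56 D=59] avail[A=26 B=27 C=56 D=59] open={R3,R4,R5,R6,R7}
Step 10: cancel R6 -> on_hand[A=39 B=39 C=56 D=59] avail[A=26 B=30 C=56 D=59] open={R3,R4,R5,R7}
Step 11: reserve R8 B 7 -> on_hand[A=39 B=39 C=56 D=59] avail[A=26 B=23 C=56 D=59] open={R3,R4,R5,R7,R8}
Step 12: reserve R9 C 8 -> on_hand[A=39 B=39 C=56 D=59] avail[A=26 B=23 C=48 D=59] open={R3,R4,R5,R7,R8,R9}
Step 13: commit R3 -> on_hand[A=38 B=39 C=56 D=59] avail[A=26 B=23 C=48 D=59] open={R4,R5,R7,R8,R9}
Step 14: reserve R10 A 3 -> on_hand[A=38 B=39 C=56 D=59] avail[A=23 B=23 C=48 D=59] open={R10,R4,R5,R7,R8,R9}
Step 15: cancel R7 -> on_hand[A=38 B=39 C=56 D=59] avail[A=23 B=32 C=48 D=59] open={R10,R4,R5,R8,R9}
Step 16: reserve R11 C 7 -> on_hand[A=38 B=39 C=56 D=59] avail[A=23 B=32 C=41 D=59] open={R10,R11,R4,R5,R8,R9}
Step 17: commit R8 -> on_hand[A=38 B=32 C=56 D=59] avail[A=23 B=32 C=41 D=59] open={R10,R11,R4,R5,R9}
Step 18: commit R9 -> on_hand[A=38 B=32 C=48 D=59] avail[A=23 B=32 C=41 D=59] open={R10,R11,R4,R5}
Step 19: reserve R12 A 2 -> on_hand[A=38 B=32 C=48 D=59] avail[A=21 B=32 C=41 D=59] open={R10,R11,R12,R4,R5}
Step 20: commit R11 -> on_hand[A=38 B=32 C=41 D=59] avail[A=21 B=32 C=41 D=59] open={R10,R12,R4,R5}
Step 21: reserve R13 C 9 -> on_hand[A=38 B=32 C=41 D=59] avail[A=21 B=32 C=32 D=59] open={R10,R12,R13,R4,R5}
Step 22: reserve R14 B 1 -> on_hand[A=38 B=32 C=41 D=59] avail[A=21 B=31 C=32 D=59] open={R10,R12,R13,R14,R4,R5}
Step 23: reserve R15 B 2 -> on_hand[A=38 B=32 C=41 D=59] avail[A=21 B=29 C=32 D=59] open={R10,R12,R13,R14,R15,R4,R5}
Step 24: reserve R16 B 3 -> on_hand[A=38 B=32 C=41 D=59] avail[A=21 B=26 C=32 D=59] open={R10,R12,R13,R14,R15,R16,R4,R5}
Final available[C] = 32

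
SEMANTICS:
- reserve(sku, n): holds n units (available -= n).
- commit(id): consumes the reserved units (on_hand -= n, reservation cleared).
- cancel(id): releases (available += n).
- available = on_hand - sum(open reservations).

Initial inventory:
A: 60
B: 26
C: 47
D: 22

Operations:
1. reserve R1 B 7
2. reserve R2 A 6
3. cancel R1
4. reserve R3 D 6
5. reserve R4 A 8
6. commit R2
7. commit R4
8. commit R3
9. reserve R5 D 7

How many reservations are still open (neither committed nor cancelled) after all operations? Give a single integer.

Answer: 1

Derivation:
Step 1: reserve R1 B 7 -> on_hand[A=60 B=26 C=47 D=22] avail[A=60 B=19 C=47 D=22] open={R1}
Step 2: reserve R2 A 6 -> on_hand[A=60 B=26 C=47 D=22] avail[A=54 B=19 C=47 D=22] open={R1,R2}
Step 3: cancel R1 -> on_hand[A=60 B=26 C=47 D=22] avail[A=54 B=26 C=47 D=22] open={R2}
Step 4: reserve R3 D 6 -> on_hand[A=60 B=26 C=47 D=22] avail[A=54 B=26 C=47 D=16] open={R2,R3}
Step 5: reserve R4 A 8 -> on_hand[A=60 B=26 C=47 D=22] avail[A=46 B=26 C=47 D=16] open={R2,R3,R4}
Step 6: commit R2 -> on_hand[A=54 B=26 C=47 D=22] avail[A=46 B=26 C=47 D=16] open={R3,R4}
Step 7: commit R4 -> on_hand[A=46 B=26 C=47 D=22] avail[A=46 B=26 C=47 D=16] open={R3}
Step 8: commit R3 -> on_hand[A=46 B=26 C=47 D=16] avail[A=46 B=26 C=47 D=16] open={}
Step 9: reserve R5 D 7 -> on_hand[A=46 B=26 C=47 D=16] avail[A=46 B=26 C=47 D=9] open={R5}
Open reservations: ['R5'] -> 1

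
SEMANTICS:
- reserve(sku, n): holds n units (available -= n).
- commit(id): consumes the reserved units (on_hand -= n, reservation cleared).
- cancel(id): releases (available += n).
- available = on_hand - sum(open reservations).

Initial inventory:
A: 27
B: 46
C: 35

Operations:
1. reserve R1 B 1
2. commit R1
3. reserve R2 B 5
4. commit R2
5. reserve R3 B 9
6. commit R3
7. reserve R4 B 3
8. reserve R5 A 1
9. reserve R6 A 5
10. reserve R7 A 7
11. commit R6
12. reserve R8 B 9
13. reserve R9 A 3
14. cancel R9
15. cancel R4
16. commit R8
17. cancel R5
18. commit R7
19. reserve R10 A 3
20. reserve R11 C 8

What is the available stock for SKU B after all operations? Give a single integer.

Step 1: reserve R1 B 1 -> on_hand[A=27 B=46 C=35] avail[A=27 B=45 C=35] open={R1}
Step 2: commit R1 -> on_hand[A=27 B=45 C=35] avail[A=27 B=45 C=35] open={}
Step 3: reserve R2 B 5 -> on_hand[A=27 B=45 C=35] avail[A=27 B=40 C=35] open={R2}
Step 4: commit R2 -> on_hand[A=27 B=40 C=35] avail[A=27 B=40 C=35] open={}
Step 5: reserve R3 B 9 -> on_hand[A=27 B=40 C=35] avail[A=27 B=31 C=35] open={R3}
Step 6: commit R3 -> on_hand[A=27 B=31 C=35] avail[A=27 B=31 C=35] open={}
Step 7: reserve R4 B 3 -> on_hand[A=27 B=31 C=35] avail[A=27 B=28 C=35] open={R4}
Step 8: reserve R5 A 1 -> on_hand[A=27 B=31 C=35] avail[A=26 B=28 C=35] open={R4,R5}
Step 9: reserve R6 A 5 -> on_hand[A=27 B=31 C=35] avail[A=21 B=28 C=35] open={R4,R5,R6}
Step 10: reserve R7 A 7 -> on_hand[A=27 B=31 C=35] avail[A=14 B=28 C=35] open={R4,R5,R6,R7}
Step 11: commit R6 -> on_hand[A=22 B=31 C=35] avail[A=14 B=28 C=35] open={R4,R5,R7}
Step 12: reserve R8 B 9 -> on_hand[A=22 B=31 C=35] avail[A=14 B=19 C=35] open={R4,R5,R7,R8}
Step 13: reserve R9 A 3 -> on_hand[A=22 B=31 C=35] avail[A=11 B=19 C=35] open={R4,R5,R7,R8,R9}
Step 14: cancel R9 -> on_hand[A=22 B=31 C=35] avail[A=14 B=19 C=35] open={R4,R5,R7,R8}
Step 15: cancel R4 -> on_hand[A=22 B=31 C=35] avail[A=14 B=22 C=35] open={R5,R7,R8}
Step 16: commit R8 -> on_hand[A=22 B=22 C=35] avail[A=14 B=22 C=35] open={R5,R7}
Step 17: cancel R5 -> on_hand[A=22 B=22 C=35] avail[A=15 B=22 C=35] open={R7}
Step 18: commit R7 -> on_hand[A=15 B=22 C=35] avail[A=15 B=22 C=35] open={}
Step 19: reserve R10 A 3 -> on_hand[A=15 B=22 C=35] avail[A=12 B=22 C=35] open={R10}
Step 20: reserve R11 C 8 -> on_hand[A=15 B=22 C=35] avail[A=12 B=22 C=27] open={R10,R11}
Final available[B] = 22

Answer: 22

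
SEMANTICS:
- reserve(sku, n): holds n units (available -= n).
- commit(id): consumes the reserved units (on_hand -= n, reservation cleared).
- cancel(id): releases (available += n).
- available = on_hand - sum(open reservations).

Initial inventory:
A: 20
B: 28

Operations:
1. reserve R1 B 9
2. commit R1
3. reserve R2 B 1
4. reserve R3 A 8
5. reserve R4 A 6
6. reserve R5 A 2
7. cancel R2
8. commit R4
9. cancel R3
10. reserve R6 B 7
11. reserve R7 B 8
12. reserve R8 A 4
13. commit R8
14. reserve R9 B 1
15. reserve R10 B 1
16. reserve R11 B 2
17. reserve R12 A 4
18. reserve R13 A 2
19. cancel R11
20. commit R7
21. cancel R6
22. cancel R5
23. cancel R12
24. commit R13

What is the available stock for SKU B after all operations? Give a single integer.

Answer: 9

Derivation:
Step 1: reserve R1 B 9 -> on_hand[A=20 B=28] avail[A=20 B=19] open={R1}
Step 2: commit R1 -> on_hand[A=20 B=19] avail[A=20 B=19] open={}
Step 3: reserve R2 B 1 -> on_hand[A=20 B=19] avail[A=20 B=18] open={R2}
Step 4: reserve R3 A 8 -> on_hand[A=20 B=19] avail[A=12 B=18] open={R2,R3}
Step 5: reserve R4 A 6 -> on_hand[A=20 B=19] avail[A=6 B=18] open={R2,R3,R4}
Step 6: reserve R5 A 2 -> on_hand[A=20 B=19] avail[A=4 B=18] open={R2,R3,R4,R5}
Step 7: cancel R2 -> on_hand[A=20 B=19] avail[A=4 B=19] open={R3,R4,R5}
Step 8: commit R4 -> on_hand[A=14 B=19] avail[A=4 B=19] open={R3,R5}
Step 9: cancel R3 -> on_hand[A=14 B=19] avail[A=12 B=19] open={R5}
Step 10: reserve R6 B 7 -> on_hand[A=14 B=19] avail[A=12 B=12] open={R5,R6}
Step 11: reserve R7 B 8 -> on_hand[A=14 B=19] avail[A=12 B=4] open={R5,R6,R7}
Step 12: reserve R8 A 4 -> on_hand[A=14 B=19] avail[A=8 B=4] open={R5,R6,R7,R8}
Step 13: commit R8 -> on_hand[A=10 B=19] avail[A=8 B=4] open={R5,R6,R7}
Step 14: reserve R9 B 1 -> on_hand[A=10 B=19] avail[A=8 B=3] open={R5,R6,R7,R9}
Step 15: reserve R10 B 1 -> on_hand[A=10 B=19] avail[A=8 B=2] open={R10,R5,R6,R7,R9}
Step 16: reserve R11 B 2 -> on_hand[A=10 B=19] avail[A=8 B=0] open={R10,R11,R5,R6,R7,R9}
Step 17: reserve R12 A 4 -> on_hand[A=10 B=19] avail[A=4 B=0] open={R10,R11,R12,R5,R6,R7,R9}
Step 18: reserve R13 A 2 -> on_hand[A=10 B=19] avail[A=2 B=0] open={R10,R11,R12,R13,R5,R6,R7,R9}
Step 19: cancel R11 -> on_hand[A=10 B=19] avail[A=2 B=2] open={R10,R12,R13,R5,R6,R7,R9}
Step 20: commit R7 -> on_hand[A=10 B=11] avail[A=2 B=2] open={R10,R12,R13,R5,R6,R9}
Step 21: cancel R6 -> on_hand[A=10 B=11] avail[A=2 B=9] open={R10,R12,R13,R5,R9}
Step 22: cancel R5 -> on_hand[A=10 B=11] avail[A=4 B=9] open={R10,R12,R13,R9}
Step 23: cancel R12 -> on_hand[A=10 B=11] avail[A=8 B=9] open={R10,R13,R9}
Step 24: commit R13 -> on_hand[A=8 B=11] avail[A=8 B=9] open={R10,R9}
Final available[B] = 9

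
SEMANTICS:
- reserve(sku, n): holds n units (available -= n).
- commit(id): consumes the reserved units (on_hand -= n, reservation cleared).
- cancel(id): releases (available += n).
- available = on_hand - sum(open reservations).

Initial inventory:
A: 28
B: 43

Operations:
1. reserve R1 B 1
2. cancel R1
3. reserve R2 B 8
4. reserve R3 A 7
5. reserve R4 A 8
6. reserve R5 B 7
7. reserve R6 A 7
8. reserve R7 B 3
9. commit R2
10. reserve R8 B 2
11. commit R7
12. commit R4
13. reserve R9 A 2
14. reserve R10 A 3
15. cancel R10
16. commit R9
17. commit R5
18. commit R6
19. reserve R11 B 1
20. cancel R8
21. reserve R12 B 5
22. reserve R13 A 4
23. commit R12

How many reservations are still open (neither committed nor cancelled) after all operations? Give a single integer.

Step 1: reserve R1 B 1 -> on_hand[A=28 B=43] avail[A=28 B=42] open={R1}
Step 2: cancel R1 -> on_hand[A=28 B=43] avail[A=28 B=43] open={}
Step 3: reserve R2 B 8 -> on_hand[A=28 B=43] avail[A=28 B=35] open={R2}
Step 4: reserve R3 A 7 -> on_hand[A=28 B=43] avail[A=21 B=35] open={R2,R3}
Step 5: reserve R4 A 8 -> on_hand[A=28 B=43] avail[A=13 B=35] open={R2,R3,R4}
Step 6: reserve R5 B 7 -> on_hand[A=28 B=43] avail[A=13 B=28] open={R2,R3,R4,R5}
Step 7: reserve R6 A 7 -> on_hand[A=28 B=43] avail[A=6 B=28] open={R2,R3,R4,R5,R6}
Step 8: reserve R7 B 3 -> on_hand[A=28 B=43] avail[A=6 B=25] open={R2,R3,R4,R5,R6,R7}
Step 9: commit R2 -> on_hand[A=28 B=35] avail[A=6 B=25] open={R3,R4,R5,R6,R7}
Step 10: reserve R8 B 2 -> on_hand[A=28 B=35] avail[A=6 B=23] open={R3,R4,R5,R6,R7,R8}
Step 11: commit R7 -> on_hand[A=28 B=32] avail[A=6 B=23] open={R3,R4,R5,R6,R8}
Step 12: commit R4 -> on_hand[A=20 B=32] avail[A=6 B=23] open={R3,R5,R6,R8}
Step 13: reserve R9 A 2 -> on_hand[A=20 B=32] avail[A=4 B=23] open={R3,R5,R6,R8,R9}
Step 14: reserve R10 A 3 -> on_hand[A=20 B=32] avail[A=1 B=23] open={R10,R3,R5,R6,R8,R9}
Step 15: cancel R10 -> on_hand[A=20 B=32] avail[A=4 B=23] open={R3,R5,R6,R8,R9}
Step 16: commit R9 -> on_hand[A=18 B=32] avail[A=4 B=23] open={R3,R5,R6,R8}
Step 17: commit R5 -> on_hand[A=18 B=25] avail[A=4 B=23] open={R3,R6,R8}
Step 18: commit R6 -> on_hand[A=11 B=25] avail[A=4 B=23] open={R3,R8}
Step 19: reserve R11 B 1 -> on_hand[A=11 B=25] avail[A=4 B=22] open={R11,R3,R8}
Step 20: cancel R8 -> on_hand[A=11 B=25] avail[A=4 B=24] open={R11,R3}
Step 21: reserve R12 B 5 -> on_hand[A=11 B=25] avail[A=4 B=19] open={R11,R12,R3}
Step 22: reserve R13 A 4 -> on_hand[A=11 B=25] avail[A=0 B=19] open={R11,R12,R13,R3}
Step 23: commit R12 -> on_hand[A=11 B=20] avail[A=0 B=19] open={R11,R13,R3}
Open reservations: ['R11', 'R13', 'R3'] -> 3

Answer: 3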